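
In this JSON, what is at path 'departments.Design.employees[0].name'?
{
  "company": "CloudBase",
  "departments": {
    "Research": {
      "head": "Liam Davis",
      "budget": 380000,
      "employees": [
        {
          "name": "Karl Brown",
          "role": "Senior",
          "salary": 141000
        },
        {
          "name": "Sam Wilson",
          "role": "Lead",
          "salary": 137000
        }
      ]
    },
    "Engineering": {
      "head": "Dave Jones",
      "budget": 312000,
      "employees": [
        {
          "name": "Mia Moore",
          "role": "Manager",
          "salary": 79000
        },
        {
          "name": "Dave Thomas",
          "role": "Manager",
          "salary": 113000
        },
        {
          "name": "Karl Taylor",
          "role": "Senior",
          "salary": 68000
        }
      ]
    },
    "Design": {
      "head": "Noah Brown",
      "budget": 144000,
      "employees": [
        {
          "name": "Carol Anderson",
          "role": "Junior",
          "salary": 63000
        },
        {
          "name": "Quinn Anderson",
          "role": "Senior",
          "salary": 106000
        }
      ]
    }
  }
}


Path: departments.Design.employees[0].name

Navigate:
  -> departments
  -> Design
  -> employees[0].name = 'Carol Anderson'

Carol Anderson


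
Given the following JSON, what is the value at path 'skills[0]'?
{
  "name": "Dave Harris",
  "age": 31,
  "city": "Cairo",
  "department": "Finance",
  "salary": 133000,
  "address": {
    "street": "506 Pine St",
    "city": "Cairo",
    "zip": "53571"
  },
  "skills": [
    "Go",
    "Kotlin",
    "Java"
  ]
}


Query: skills[0]
Path: skills -> first element
Value: Go

Go


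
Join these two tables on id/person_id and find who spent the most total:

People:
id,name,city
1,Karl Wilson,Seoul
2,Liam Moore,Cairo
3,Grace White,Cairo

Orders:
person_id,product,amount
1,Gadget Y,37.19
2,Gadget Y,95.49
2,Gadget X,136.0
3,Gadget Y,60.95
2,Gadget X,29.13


Join on: people.id = orders.person_id

Joined rows:
  Karl Wilson (Seoul) bought Gadget Y for $37.19
  Liam Moore (Cairo) bought Gadget Y for $95.49
  Liam Moore (Cairo) bought Gadget X for $136.0
  Grace White (Cairo) bought Gadget Y for $60.95
  Liam Moore (Cairo) bought Gadget X for $29.13

Total per person:
  Liam Moore: $260.62
  Grace White: $60.95
  Karl Wilson: $37.19

Top spender: Liam Moore ($260.62)

Liam Moore ($260.62)


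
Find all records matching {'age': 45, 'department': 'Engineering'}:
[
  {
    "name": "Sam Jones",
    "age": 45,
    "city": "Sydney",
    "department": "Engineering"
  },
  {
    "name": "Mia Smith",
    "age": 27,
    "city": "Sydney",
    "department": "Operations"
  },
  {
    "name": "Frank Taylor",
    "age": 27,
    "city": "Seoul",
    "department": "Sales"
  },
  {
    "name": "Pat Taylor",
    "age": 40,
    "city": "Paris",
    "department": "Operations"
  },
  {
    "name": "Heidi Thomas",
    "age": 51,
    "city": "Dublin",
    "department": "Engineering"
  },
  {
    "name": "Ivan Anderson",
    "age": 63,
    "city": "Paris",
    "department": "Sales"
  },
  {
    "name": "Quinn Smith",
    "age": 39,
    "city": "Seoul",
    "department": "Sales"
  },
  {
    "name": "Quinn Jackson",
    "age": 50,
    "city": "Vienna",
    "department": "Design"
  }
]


Search criteria: {'age': 45, 'department': 'Engineering'}

Checking 8 records:
  Sam Jones: {age: 45, department: Engineering} <-- MATCH
  Mia Smith: {age: 27, department: Operations}
  Frank Taylor: {age: 27, department: Sales}
  Pat Taylor: {age: 40, department: Operations}
  Heidi Thomas: {age: 51, department: Engineering}
  Ivan Anderson: {age: 63, department: Sales}
  Quinn Smith: {age: 39, department: Sales}
  Quinn Jackson: {age: 50, department: Design}

Matches: ["Sam Jones"]

["Sam Jones"]


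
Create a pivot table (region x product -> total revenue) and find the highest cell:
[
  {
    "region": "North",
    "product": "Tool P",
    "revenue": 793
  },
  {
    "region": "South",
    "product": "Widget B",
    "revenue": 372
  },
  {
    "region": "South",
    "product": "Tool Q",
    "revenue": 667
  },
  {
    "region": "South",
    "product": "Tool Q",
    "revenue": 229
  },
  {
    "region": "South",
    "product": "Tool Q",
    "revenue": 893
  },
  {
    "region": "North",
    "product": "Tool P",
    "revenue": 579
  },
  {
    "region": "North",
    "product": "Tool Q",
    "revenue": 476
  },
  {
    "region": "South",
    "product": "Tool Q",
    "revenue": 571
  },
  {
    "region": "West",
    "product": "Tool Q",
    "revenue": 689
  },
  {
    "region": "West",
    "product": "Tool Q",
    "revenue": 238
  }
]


Pivot: region (rows) x product (columns) -> total revenue

     Tool P        Tool Q        Widget B    
North         1372           476             0  
South            0          2360           372  
West             0           927             0  

Highest: South / Tool Q = $2360

South / Tool Q = $2360


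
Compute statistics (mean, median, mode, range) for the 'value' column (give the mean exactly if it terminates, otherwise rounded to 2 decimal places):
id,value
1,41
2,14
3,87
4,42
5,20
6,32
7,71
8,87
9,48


Data: [41, 14, 87, 42, 20, 32, 71, 87, 48]
Count: 9
Sum: 442
Mean: 442/9 ≈ 49.11 (rounded to 2 decimal places)
Sorted: [14, 20, 32, 41, 42, 48, 71, 87, 87]
Median: 42.0
Mode: 87 (2 times)
Range: 87 - 14 = 73
Min: 14, Max: 87

mean≈49.11, median=42.0, mode=87, range=73


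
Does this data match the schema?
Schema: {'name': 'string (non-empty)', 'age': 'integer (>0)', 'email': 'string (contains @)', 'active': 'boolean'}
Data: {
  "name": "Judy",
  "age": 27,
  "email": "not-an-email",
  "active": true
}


Validating each field against schema:
  name: OK (non-empty string)
  age: OK (positive integer)
  email: FAIL ("not-an-email" does not contain @)
  active: OK (boolean)

Result: INVALID (1 error: email)

INVALID (1 error: email)


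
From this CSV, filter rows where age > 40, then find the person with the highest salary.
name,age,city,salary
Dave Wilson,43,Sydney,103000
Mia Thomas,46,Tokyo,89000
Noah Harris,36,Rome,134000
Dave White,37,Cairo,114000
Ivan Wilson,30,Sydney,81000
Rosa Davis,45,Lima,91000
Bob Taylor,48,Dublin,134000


Filter: age > 40
Sort by: salary (descending)

Filtered records (4):
  Bob Taylor, age 48, salary $134000
  Dave Wilson, age 43, salary $103000
  Rosa Davis, age 45, salary $91000
  Mia Thomas, age 46, salary $89000

Highest salary: Bob Taylor ($134000)

Bob Taylor


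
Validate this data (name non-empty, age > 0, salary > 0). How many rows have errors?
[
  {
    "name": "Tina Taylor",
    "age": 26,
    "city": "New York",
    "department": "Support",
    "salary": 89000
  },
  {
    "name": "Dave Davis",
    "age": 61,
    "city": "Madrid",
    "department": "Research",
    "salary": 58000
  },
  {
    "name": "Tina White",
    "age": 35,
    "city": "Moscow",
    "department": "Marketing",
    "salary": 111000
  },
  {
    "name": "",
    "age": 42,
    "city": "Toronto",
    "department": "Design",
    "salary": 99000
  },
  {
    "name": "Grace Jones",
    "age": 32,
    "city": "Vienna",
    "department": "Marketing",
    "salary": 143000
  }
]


Validating 5 records:
Rules: name non-empty, age > 0, salary > 0

  Row 1 (Tina Taylor): OK
  Row 2 (Dave Davis): OK
  Row 3 (Tina White): OK
  Row 4 (???): empty name
  Row 5 (Grace Jones): OK

Total errors: 1

1 errors


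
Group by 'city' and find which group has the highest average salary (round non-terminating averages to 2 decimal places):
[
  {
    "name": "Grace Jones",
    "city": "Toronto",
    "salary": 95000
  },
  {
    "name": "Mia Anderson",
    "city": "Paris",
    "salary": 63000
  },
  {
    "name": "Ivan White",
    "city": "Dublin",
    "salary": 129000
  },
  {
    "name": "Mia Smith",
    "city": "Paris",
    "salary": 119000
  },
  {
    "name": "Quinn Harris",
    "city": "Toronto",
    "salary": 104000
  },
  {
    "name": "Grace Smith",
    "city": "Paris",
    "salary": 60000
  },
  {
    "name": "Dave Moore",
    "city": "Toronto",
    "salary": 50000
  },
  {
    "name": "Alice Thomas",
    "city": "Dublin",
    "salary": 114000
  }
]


Group by: city

Groups:
  Dublin: 2 people, avg salary = 243000/2 = $121500
  Paris: 3 people, avg salary = 242000/3 ≈ $80666.67
  Toronto: 3 people, avg salary = 249000/3 = $83000

Highest average salary: Dublin ($121500)

Dublin ($121500)


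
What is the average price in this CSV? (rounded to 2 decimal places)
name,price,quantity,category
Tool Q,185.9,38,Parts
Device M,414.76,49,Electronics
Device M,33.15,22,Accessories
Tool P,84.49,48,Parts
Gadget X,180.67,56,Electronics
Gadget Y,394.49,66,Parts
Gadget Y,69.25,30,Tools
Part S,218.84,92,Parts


Computing average price:
Values: [185.9, 414.76, 33.15, 84.49, 180.67, 394.49, 69.25, 218.84]
Sum = 1581.55
Count = 8
Average = 1581.55/8 = 197.69375 exactly -> 197.69 (rounded half-up to 2 decimal places)

197.69


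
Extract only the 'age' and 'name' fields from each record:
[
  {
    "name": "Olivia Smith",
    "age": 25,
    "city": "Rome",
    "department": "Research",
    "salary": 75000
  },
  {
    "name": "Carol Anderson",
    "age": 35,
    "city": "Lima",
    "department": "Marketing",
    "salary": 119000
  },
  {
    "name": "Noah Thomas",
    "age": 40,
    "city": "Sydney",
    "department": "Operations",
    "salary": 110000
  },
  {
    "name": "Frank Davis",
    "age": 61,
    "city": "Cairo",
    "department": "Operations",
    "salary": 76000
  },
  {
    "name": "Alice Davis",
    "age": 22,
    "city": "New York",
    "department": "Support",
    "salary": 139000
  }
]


Original: 5 records with fields: name, age, city, department, salary
Keep: ['age', 'name']
Drop: ['city', 'department', 'salary']
Result: 5 records, 2 fields each

[
  {
    "age": 25,
    "name": "Olivia Smith"
  },
  {
    "age": 35,
    "name": "Carol Anderson"
  },
  {
    "age": 40,
    "name": "Noah Thomas"
  },
  {
    "age": 61,
    "name": "Frank Davis"
  },
  {
    "age": 22,
    "name": "Alice Davis"
  }
]


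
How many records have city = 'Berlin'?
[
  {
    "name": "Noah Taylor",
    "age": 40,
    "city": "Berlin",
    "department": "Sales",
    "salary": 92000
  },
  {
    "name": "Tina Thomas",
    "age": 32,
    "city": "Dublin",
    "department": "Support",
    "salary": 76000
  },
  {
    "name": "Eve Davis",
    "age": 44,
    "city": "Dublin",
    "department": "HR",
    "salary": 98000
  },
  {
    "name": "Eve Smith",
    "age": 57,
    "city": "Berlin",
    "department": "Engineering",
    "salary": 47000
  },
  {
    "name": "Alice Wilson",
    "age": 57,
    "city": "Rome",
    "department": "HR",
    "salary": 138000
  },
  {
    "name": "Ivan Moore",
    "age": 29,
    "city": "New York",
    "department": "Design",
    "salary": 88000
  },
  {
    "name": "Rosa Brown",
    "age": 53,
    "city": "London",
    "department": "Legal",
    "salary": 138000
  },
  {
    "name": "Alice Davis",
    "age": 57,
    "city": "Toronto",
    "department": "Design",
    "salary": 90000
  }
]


Data: 8 records
Condition: city = 'Berlin'

Checking each record:
  Noah Taylor: Berlin MATCH
  Tina Thomas: Dublin
  Eve Davis: Dublin
  Eve Smith: Berlin MATCH
  Alice Wilson: Rome
  Ivan Moore: New York
  Rosa Brown: London
  Alice Davis: Toronto

Count: 2

2


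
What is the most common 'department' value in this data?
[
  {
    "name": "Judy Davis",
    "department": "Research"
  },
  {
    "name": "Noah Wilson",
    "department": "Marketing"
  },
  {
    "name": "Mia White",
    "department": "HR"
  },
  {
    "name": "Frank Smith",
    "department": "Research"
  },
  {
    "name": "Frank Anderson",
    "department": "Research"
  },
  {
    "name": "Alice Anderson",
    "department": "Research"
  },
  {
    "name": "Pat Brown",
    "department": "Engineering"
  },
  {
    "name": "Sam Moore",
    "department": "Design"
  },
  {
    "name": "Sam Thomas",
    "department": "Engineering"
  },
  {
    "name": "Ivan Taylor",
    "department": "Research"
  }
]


Counting 'department' values across 10 records:

  Research: 5 #####
  Engineering: 2 ##
  Marketing: 1 #
  HR: 1 #
  Design: 1 #

Most common: Research (5 times)

Research (5 times)


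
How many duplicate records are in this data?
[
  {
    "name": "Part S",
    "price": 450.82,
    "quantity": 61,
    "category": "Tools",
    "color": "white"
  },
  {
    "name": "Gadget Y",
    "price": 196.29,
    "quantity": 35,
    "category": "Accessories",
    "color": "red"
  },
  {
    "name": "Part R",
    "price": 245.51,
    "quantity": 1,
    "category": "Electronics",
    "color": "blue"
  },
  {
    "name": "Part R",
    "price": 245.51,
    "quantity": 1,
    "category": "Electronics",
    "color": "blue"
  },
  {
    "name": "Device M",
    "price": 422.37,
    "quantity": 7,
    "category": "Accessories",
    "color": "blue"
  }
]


Checking 5 records for duplicates:

  Row 1: Part S ($450.82, qty 61)
  Row 2: Gadget Y ($196.29, qty 35)
  Row 3: Part R ($245.51, qty 1)
  Row 4: Part R ($245.51, qty 1) <-- DUPLICATE
  Row 5: Device M ($422.37, qty 7)

Duplicates found: 1
Unique records: 4

1 duplicates, 4 unique


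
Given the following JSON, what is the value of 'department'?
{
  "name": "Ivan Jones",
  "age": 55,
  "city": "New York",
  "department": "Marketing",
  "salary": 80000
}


Looking up field 'department'
Value: Marketing

Marketing


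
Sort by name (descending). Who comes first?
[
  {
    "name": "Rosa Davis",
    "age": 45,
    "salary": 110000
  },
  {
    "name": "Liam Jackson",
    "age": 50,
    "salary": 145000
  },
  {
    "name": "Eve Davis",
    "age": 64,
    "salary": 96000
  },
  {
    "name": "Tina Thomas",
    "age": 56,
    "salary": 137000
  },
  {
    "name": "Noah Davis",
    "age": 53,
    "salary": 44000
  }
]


Sort by: name (descending)

Sorted order:
  1. Tina Thomas (name = Tina Thomas)
  2. Rosa Davis (name = Rosa Davis)
  3. Noah Davis (name = Noah Davis)
  4. Liam Jackson (name = Liam Jackson)
  5. Eve Davis (name = Eve Davis)

First: Tina Thomas

Tina Thomas


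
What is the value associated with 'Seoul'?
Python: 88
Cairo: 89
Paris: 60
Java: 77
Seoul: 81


Looking up key 'Seoul'
Value: 81

81


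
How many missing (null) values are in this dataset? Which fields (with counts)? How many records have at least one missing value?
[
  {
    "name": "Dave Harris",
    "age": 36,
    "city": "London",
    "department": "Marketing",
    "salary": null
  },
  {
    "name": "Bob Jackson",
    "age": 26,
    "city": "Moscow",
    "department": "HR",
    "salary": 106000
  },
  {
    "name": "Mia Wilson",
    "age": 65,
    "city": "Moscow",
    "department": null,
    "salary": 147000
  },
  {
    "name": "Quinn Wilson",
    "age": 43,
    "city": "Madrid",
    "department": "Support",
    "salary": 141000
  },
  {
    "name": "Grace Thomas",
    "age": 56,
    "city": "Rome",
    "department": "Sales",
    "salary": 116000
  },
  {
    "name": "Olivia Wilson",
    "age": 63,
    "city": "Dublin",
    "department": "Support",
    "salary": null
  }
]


Checking for missing (null) values in 6 records:

  Dave Harris: salary
  Bob Jackson: complete
  Mia Wilson: department
  Quinn Wilson: complete
  Grace Thomas: complete
  Olivia Wilson: salary

Per field:
  name: 0 missing
  age: 0 missing
  city: 0 missing
  department: 1 missing
  salary: 2 missing

Total missing values: 3
Records with any missing: 3

3 missing values (department: 1, salary: 2); 3 incomplete records


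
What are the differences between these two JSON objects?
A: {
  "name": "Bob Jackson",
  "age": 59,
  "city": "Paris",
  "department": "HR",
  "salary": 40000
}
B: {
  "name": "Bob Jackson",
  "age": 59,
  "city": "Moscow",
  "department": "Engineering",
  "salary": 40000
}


Comparing each field (in key order):
  name: same
  age: same
  city: DIFFERENT
  department: DIFFERENT
  salary: same
Differences:
  city: Paris -> Moscow
  department: HR -> Engineering

2 field(s) changed

2 changes: city, department


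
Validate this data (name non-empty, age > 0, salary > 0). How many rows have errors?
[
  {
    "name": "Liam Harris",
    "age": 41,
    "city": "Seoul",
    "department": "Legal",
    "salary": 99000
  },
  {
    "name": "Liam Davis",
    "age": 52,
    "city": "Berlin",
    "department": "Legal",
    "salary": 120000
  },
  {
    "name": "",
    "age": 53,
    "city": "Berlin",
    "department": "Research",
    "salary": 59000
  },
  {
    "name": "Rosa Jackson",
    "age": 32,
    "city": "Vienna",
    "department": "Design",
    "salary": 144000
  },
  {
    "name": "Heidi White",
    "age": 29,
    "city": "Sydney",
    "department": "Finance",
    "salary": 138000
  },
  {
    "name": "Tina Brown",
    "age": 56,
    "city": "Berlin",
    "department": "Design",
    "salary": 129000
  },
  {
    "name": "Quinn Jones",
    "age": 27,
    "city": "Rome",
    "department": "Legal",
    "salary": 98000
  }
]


Validating 7 records:
Rules: name non-empty, age > 0, salary > 0

  Row 1 (Liam Harris): OK
  Row 2 (Liam Davis): OK
  Row 3 (???): empty name
  Row 4 (Rosa Jackson): OK
  Row 5 (Heidi White): OK
  Row 6 (Tina Brown): OK
  Row 7 (Quinn Jones): OK

Total errors: 1

1 errors


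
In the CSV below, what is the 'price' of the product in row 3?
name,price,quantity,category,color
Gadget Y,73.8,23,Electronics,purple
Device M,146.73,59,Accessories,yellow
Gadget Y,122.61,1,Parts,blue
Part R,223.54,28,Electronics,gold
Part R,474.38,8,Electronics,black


Query: Row 3 ('Gadget Y'), column 'price'
Value: 122.61

122.61


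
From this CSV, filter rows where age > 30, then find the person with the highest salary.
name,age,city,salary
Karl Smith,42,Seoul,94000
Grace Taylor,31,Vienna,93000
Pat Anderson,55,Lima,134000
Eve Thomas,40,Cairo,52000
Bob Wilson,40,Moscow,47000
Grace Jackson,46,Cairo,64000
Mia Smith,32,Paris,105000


Filter: age > 30
Sort by: salary (descending)

Filtered records (7):
  Pat Anderson, age 55, salary $134000
  Mia Smith, age 32, salary $105000
  Karl Smith, age 42, salary $94000
  Grace Taylor, age 31, salary $93000
  Grace Jackson, age 46, salary $64000
  Eve Thomas, age 40, salary $52000
  Bob Wilson, age 40, salary $47000

Highest salary: Pat Anderson ($134000)

Pat Anderson


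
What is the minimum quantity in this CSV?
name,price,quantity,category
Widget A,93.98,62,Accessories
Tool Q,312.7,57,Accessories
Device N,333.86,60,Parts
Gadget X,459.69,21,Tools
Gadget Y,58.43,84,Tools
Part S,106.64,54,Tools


Computing minimum quantity:
Values: [62, 57, 60, 21, 84, 54]
Min = 21

21


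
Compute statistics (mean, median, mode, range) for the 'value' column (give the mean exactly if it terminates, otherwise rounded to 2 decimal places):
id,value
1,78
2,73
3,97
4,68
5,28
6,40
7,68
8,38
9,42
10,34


Data: [78, 73, 97, 68, 28, 40, 68, 38, 42, 34]
Count: 10
Sum: 566
Mean: 566/10 = 56.6
Sorted: [28, 34, 38, 40, 42, 68, 68, 73, 78, 97]
Median: 55.0
Mode: 68 (2 times)
Range: 97 - 28 = 69
Min: 28, Max: 97

mean=56.6, median=55.0, mode=68, range=69


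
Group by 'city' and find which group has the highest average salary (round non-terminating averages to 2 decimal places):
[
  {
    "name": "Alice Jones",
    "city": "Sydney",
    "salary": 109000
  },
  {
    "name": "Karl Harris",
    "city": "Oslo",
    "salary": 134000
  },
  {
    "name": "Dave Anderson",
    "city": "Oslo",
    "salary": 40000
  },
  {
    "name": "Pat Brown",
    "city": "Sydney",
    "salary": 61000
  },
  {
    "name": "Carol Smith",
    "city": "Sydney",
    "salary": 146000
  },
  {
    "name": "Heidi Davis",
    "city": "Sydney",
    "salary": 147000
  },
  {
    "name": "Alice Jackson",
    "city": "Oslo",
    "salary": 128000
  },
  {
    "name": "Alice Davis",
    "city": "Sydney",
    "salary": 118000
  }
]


Group by: city

Groups:
  Oslo: 3 people, avg salary = 302000/3 ≈ $100666.67
  Sydney: 5 people, avg salary = 581000/5 = $116200

Highest average salary: Sydney ($116200)

Sydney ($116200)


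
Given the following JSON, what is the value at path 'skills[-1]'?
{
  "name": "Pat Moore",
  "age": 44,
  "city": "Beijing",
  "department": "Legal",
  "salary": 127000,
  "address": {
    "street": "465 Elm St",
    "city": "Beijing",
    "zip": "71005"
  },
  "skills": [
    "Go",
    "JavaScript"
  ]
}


Query: skills[-1]
Path: skills -> last element
Value: JavaScript

JavaScript


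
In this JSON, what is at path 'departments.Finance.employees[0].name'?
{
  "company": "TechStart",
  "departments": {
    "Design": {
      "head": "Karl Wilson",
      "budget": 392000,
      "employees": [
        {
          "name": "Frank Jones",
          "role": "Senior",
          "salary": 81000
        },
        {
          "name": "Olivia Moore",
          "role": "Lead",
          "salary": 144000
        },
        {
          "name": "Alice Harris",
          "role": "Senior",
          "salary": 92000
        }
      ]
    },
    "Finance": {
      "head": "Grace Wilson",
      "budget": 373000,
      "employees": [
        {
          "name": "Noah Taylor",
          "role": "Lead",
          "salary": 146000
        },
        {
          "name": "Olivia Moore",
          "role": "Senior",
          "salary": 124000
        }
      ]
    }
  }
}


Path: departments.Finance.employees[0].name

Navigate:
  -> departments
  -> Finance
  -> employees[0].name = 'Noah Taylor'

Noah Taylor


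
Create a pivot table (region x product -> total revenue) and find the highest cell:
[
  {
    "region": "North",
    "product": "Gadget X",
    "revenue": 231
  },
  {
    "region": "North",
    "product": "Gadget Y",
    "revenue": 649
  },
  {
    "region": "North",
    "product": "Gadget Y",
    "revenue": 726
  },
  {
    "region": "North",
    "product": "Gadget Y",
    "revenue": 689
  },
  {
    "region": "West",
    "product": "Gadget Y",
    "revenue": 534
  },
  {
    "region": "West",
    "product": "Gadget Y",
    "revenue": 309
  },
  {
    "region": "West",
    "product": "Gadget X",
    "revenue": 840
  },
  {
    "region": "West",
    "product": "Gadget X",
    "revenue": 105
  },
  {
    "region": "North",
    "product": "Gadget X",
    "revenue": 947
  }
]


Pivot: region (rows) x product (columns) -> total revenue

     Gadget X      Gadget Y    
North         1178          2064  
West           945           843  

Highest: North / Gadget Y = $2064

North / Gadget Y = $2064


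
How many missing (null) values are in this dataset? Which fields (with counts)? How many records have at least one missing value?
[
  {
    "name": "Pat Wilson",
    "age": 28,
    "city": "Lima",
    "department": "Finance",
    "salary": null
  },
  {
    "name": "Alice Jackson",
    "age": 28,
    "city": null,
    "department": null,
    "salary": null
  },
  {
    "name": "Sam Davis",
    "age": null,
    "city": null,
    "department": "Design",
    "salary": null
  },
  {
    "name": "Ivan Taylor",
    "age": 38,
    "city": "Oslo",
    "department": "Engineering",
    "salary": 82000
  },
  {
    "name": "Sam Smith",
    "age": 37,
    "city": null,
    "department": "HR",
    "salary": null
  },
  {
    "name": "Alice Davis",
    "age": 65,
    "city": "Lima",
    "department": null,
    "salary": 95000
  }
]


Checking for missing (null) values in 6 records:

  Pat Wilson: salary
  Alice Jackson: city, department, salary
  Sam Davis: age, city, salary
  Ivan Taylor: complete
  Sam Smith: city, salary
  Alice Davis: department

Per field:
  name: 0 missing
  age: 1 missing
  city: 3 missing
  department: 2 missing
  salary: 4 missing

Total missing values: 10
Records with any missing: 5

10 missing values (age: 1, city: 3, department: 2, salary: 4); 5 incomplete records


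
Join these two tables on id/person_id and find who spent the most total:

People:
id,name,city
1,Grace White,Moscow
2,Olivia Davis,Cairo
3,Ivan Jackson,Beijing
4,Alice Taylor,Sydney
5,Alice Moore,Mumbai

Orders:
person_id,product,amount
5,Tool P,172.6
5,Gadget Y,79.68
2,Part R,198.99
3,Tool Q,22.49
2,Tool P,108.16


Join on: people.id = orders.person_id

Joined rows:
  Alice Moore (Mumbai) bought Tool P for $172.6
  Alice Moore (Mumbai) bought Gadget Y for $79.68
  Olivia Davis (Cairo) bought Part R for $198.99
  Ivan Jackson (Beijing) bought Tool Q for $22.49
  Olivia Davis (Cairo) bought Tool P for $108.16

Total per person:
  Olivia Davis: $307.15
  Alice Moore: $252.28
  Ivan Jackson: $22.49

Top spender: Olivia Davis ($307.15)

Olivia Davis ($307.15)


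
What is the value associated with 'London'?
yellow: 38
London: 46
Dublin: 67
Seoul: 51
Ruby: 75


Looking up key 'London'
Value: 46

46


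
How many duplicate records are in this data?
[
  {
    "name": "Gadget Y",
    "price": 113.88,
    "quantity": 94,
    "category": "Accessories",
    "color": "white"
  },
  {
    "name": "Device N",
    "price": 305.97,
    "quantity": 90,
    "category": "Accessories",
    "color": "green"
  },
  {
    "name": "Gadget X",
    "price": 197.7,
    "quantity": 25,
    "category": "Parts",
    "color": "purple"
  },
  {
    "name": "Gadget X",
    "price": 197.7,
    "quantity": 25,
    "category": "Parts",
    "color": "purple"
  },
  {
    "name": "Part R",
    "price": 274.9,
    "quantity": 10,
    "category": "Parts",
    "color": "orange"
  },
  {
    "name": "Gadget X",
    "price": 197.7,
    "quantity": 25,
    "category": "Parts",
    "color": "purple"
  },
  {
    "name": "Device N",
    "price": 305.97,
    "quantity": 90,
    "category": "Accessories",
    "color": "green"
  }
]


Checking 7 records for duplicates:

  Row 1: Gadget Y ($113.88, qty 94)
  Row 2: Device N ($305.97, qty 90)
  Row 3: Gadget X ($197.7, qty 25)
  Row 4: Gadget X ($197.7, qty 25) <-- DUPLICATE
  Row 5: Part R ($274.9, qty 10)
  Row 6: Gadget X ($197.7, qty 25) <-- DUPLICATE
  Row 7: Device N ($305.97, qty 90) <-- DUPLICATE

Duplicates found: 3
Unique records: 4

3 duplicates, 4 unique


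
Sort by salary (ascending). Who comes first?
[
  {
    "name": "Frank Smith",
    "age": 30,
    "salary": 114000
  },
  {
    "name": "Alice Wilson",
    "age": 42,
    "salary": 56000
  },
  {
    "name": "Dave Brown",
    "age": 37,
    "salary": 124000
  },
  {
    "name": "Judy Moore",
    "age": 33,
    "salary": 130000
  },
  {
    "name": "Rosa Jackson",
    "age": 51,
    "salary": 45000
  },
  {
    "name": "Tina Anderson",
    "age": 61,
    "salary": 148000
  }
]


Sort by: salary (ascending)

Sorted order:
  1. Rosa Jackson (salary = 45000)
  2. Alice Wilson (salary = 56000)
  3. Frank Smith (salary = 114000)
  4. Dave Brown (salary = 124000)
  5. Judy Moore (salary = 130000)
  6. Tina Anderson (salary = 148000)

First: Rosa Jackson

Rosa Jackson


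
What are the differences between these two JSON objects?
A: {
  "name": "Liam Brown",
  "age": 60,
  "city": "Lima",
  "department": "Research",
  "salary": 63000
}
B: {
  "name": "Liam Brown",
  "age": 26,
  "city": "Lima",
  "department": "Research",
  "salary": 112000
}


Comparing each field (in key order):
  name: same
  age: DIFFERENT
  city: same
  department: same
  salary: DIFFERENT
Differences:
  age: 60 -> 26
  salary: 63000 -> 112000

2 field(s) changed

2 changes: age, salary


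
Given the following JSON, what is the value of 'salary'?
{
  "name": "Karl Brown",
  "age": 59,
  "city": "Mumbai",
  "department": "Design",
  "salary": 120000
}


Looking up field 'salary'
Value: 120000

120000


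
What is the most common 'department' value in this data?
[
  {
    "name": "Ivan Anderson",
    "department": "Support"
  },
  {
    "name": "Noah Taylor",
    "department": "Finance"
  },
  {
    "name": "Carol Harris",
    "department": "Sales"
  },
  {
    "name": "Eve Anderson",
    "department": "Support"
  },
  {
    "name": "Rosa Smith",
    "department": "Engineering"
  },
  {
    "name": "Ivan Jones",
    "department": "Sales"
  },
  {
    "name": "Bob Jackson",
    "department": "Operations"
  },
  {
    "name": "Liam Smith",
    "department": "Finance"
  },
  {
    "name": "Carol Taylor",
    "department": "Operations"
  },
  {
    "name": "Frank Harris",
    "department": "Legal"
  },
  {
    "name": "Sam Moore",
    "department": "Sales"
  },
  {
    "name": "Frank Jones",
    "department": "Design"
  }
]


Counting 'department' values across 12 records:

  Sales: 3 ###
  Support: 2 ##
  Finance: 2 ##
  Operations: 2 ##
  Engineering: 1 #
  Legal: 1 #
  Design: 1 #

Most common: Sales (3 times)

Sales (3 times)


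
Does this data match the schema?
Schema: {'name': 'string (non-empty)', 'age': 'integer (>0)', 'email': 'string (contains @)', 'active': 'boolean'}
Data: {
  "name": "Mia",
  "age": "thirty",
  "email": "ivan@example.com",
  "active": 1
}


Validating each field against schema:
  name: OK (non-empty string)
  age: FAIL ("thirty" is not an integer)
  email: OK (string with @)
  active: FAIL (1 is not a boolean)

Result: INVALID (2 errors: age, active)

INVALID (2 errors: age, active)


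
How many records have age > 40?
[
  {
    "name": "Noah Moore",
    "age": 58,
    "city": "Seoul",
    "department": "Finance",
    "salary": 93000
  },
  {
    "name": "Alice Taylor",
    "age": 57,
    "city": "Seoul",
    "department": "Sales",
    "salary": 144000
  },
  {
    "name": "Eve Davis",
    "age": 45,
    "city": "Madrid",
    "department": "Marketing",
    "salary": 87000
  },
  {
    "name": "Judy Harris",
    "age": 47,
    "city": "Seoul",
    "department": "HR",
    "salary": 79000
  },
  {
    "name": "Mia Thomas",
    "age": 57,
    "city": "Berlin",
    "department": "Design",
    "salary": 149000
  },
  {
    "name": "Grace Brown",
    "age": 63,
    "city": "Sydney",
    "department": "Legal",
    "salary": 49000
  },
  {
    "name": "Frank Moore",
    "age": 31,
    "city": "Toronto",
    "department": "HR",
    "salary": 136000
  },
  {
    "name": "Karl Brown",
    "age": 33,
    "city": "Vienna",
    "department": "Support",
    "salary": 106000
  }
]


Data: 8 records
Condition: age > 40

Checking each record:
  Noah Moore: 58 MATCH
  Alice Taylor: 57 MATCH
  Eve Davis: 45 MATCH
  Judy Harris: 47 MATCH
  Mia Thomas: 57 MATCH
  Grace Brown: 63 MATCH
  Frank Moore: 31
  Karl Brown: 33

Count: 6

6


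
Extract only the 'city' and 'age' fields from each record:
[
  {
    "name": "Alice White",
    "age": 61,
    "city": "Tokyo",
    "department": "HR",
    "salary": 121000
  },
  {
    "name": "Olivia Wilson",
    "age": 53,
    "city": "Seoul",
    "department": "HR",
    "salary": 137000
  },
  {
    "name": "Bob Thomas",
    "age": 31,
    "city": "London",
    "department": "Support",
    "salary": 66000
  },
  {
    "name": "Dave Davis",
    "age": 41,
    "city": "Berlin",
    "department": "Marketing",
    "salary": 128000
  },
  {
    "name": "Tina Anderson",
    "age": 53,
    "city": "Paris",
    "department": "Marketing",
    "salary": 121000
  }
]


Original: 5 records with fields: name, age, city, department, salary
Keep: ['city', 'age']
Drop: ['name', 'department', 'salary']
Result: 5 records, 2 fields each

[
  {
    "city": "Tokyo",
    "age": 61
  },
  {
    "city": "Seoul",
    "age": 53
  },
  {
    "city": "London",
    "age": 31
  },
  {
    "city": "Berlin",
    "age": 41
  },
  {
    "city": "Paris",
    "age": 53
  }
]


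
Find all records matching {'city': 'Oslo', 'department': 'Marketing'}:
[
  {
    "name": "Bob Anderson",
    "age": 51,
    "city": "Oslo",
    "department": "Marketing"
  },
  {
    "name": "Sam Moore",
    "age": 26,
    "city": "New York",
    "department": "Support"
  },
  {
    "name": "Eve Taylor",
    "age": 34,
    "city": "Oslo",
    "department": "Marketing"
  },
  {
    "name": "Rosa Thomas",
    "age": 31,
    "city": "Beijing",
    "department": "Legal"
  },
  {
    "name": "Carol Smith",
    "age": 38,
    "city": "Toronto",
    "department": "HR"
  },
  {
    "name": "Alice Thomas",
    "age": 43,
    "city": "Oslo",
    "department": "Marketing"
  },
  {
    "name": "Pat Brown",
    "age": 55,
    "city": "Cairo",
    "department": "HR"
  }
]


Search criteria: {'city': 'Oslo', 'department': 'Marketing'}

Checking 7 records:
  Bob Anderson: {city: Oslo, department: Marketing} <-- MATCH
  Sam Moore: {city: New York, department: Support}
  Eve Taylor: {city: Oslo, department: Marketing} <-- MATCH
  Rosa Thomas: {city: Beijing, department: Legal}
  Carol Smith: {city: Toronto, department: HR}
  Alice Thomas: {city: Oslo, department: Marketing} <-- MATCH
  Pat Brown: {city: Cairo, department: HR}

Matches: ["Bob Anderson", "Eve Taylor", "Alice Thomas"]

["Bob Anderson", "Eve Taylor", "Alice Thomas"]


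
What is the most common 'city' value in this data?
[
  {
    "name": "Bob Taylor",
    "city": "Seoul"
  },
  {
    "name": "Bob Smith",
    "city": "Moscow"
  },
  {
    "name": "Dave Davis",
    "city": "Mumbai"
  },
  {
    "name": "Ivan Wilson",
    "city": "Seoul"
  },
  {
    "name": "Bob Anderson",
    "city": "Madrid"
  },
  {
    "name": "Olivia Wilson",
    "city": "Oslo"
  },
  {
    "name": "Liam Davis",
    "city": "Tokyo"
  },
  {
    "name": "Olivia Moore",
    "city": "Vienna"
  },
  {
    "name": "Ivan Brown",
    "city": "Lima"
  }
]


Counting 'city' values across 9 records:

  Seoul: 2 ##
  Moscow: 1 #
  Mumbai: 1 #
  Madrid: 1 #
  Oslo: 1 #
  Tokyo: 1 #
  Vienna: 1 #
  Lima: 1 #

Most common: Seoul (2 times)

Seoul (2 times)


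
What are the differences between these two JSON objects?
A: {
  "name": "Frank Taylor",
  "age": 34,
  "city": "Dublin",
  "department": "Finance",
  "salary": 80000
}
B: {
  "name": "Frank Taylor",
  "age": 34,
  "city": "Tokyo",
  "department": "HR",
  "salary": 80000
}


Comparing each field (in key order):
  name: same
  age: same
  city: DIFFERENT
  department: DIFFERENT
  salary: same
Differences:
  city: Dublin -> Tokyo
  department: Finance -> HR

2 field(s) changed

2 changes: city, department


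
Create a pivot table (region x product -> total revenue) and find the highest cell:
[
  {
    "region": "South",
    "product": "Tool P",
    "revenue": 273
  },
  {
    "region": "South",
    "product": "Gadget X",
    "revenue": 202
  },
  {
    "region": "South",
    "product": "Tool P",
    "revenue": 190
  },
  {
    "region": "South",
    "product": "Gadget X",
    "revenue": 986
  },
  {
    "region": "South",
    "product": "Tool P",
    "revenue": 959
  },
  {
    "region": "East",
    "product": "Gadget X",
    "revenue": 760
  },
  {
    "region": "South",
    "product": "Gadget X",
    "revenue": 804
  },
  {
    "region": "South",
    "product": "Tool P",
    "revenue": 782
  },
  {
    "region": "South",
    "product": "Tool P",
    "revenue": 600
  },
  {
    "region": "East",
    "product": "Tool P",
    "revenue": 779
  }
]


Pivot: region (rows) x product (columns) -> total revenue

     Gadget X      Tool P      
East           760           779  
South         1992          2804  

Highest: South / Tool P = $2804

South / Tool P = $2804


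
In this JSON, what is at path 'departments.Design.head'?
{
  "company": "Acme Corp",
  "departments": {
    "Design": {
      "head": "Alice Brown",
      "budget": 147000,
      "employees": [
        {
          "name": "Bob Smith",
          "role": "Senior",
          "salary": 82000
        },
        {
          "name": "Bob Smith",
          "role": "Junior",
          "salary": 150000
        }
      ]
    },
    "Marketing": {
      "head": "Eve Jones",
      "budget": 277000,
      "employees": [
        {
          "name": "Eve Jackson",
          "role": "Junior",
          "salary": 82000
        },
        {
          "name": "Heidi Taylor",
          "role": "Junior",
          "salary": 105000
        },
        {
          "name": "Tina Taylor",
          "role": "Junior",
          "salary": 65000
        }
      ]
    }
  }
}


Path: departments.Design.head

Navigate:
  -> departments
  -> Design
  -> head = 'Alice Brown'

Alice Brown


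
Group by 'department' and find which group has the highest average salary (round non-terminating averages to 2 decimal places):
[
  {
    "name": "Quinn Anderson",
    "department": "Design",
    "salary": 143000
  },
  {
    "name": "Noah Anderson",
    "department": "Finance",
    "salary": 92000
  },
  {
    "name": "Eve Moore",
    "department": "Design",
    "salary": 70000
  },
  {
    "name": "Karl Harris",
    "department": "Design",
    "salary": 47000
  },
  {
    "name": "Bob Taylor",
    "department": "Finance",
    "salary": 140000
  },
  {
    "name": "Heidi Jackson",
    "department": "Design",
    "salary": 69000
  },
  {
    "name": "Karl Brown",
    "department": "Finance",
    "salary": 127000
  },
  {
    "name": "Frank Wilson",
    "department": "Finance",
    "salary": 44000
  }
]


Group by: department

Groups:
  Design: 4 people, avg salary = 329000/4 = $82250
  Finance: 4 people, avg salary = 403000/4 = $100750

Highest average salary: Finance ($100750)

Finance ($100750)


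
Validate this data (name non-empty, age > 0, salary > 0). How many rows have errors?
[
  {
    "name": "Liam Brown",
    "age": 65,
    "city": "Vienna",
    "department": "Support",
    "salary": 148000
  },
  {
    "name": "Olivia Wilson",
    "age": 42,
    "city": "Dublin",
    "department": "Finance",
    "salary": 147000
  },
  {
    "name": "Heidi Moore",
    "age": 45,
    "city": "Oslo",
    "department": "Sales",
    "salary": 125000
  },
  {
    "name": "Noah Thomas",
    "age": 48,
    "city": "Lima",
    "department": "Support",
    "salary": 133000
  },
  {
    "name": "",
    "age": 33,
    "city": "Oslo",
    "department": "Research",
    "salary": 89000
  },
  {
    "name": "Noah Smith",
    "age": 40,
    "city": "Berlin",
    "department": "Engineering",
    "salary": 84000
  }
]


Validating 6 records:
Rules: name non-empty, age > 0, salary > 0

  Row 1 (Liam Brown): OK
  Row 2 (Olivia Wilson): OK
  Row 3 (Heidi Moore): OK
  Row 4 (Noah Thomas): OK
  Row 5 (???): empty name
  Row 6 (Noah Smith): OK

Total errors: 1

1 errors


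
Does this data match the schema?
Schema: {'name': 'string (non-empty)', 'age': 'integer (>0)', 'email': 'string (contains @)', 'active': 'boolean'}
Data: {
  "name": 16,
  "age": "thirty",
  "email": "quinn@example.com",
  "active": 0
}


Validating each field against schema:
  name: FAIL (16 is not a string)
  age: FAIL ("thirty" is not an integer)
  email: OK (string with @)
  active: FAIL (0 is not a boolean)

Result: INVALID (3 errors: name, age, active)

INVALID (3 errors: name, age, active)


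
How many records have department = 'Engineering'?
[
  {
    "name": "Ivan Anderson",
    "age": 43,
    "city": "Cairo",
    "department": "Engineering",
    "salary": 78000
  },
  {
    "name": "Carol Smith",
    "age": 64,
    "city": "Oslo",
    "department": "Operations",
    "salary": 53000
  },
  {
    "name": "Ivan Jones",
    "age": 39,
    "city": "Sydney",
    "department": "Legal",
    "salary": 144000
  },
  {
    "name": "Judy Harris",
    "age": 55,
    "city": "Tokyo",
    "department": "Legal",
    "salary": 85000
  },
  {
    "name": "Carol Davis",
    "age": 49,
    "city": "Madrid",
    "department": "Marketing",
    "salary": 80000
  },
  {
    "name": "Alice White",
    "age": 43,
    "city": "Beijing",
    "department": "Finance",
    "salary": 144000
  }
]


Data: 6 records
Condition: department = 'Engineering'

Checking each record:
  Ivan Anderson: Engineering MATCH
  Carol Smith: Operations
  Ivan Jones: Legal
  Judy Harris: Legal
  Carol Davis: Marketing
  Alice White: Finance

Count: 1

1


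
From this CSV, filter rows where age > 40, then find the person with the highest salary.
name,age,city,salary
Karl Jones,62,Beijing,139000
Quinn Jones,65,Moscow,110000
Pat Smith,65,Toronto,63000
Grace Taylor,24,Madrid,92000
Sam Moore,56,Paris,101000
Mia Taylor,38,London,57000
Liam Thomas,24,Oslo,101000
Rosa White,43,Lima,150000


Filter: age > 40
Sort by: salary (descending)

Filtered records (5):
  Rosa White, age 43, salary $150000
  Karl Jones, age 62, salary $139000
  Quinn Jones, age 65, salary $110000
  Sam Moore, age 56, salary $101000
  Pat Smith, age 65, salary $63000

Highest salary: Rosa White ($150000)

Rosa White


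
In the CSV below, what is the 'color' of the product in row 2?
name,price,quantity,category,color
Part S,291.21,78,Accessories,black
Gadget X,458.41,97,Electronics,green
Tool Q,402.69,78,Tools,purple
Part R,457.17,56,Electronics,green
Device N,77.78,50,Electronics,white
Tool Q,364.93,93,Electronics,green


Query: Row 2 ('Gadget X'), column 'color'
Value: green

green
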